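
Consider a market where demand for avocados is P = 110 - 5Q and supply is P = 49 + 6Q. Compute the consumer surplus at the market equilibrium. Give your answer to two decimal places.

76.88

Equilibrium: 110 - 5Q = 49 + 6Q, so Q* = 5.5455 and P* = 82.2727.
CS is the area between the demand curve and P* from 0 to Q*: (1/2)(5.5455)(27.7273) = 76.8802.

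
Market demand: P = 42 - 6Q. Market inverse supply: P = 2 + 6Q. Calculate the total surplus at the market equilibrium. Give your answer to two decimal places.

66.67

Setting demand equal to supply, 40 = 12Q, so Q* = 3.3333 and P* = 22.
Total surplus is the full triangle between the curves from 0 to Q*: (1/2)(3.3333)(42 - 2) = 66.6667.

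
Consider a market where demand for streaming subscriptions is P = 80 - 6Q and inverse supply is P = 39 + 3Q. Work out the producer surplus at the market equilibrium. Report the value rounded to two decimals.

Equilibrium: 80 - 6Q = 39 + 3Q, so Q* = 4.5556 and P* = 52.6667.
PS is the area between P* and the supply curve from 0 to Q*: (1/2)(4.5556)(13.6667) = 31.1296.

31.13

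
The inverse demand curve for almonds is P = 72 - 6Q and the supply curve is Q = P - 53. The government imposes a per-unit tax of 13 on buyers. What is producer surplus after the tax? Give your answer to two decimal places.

0.37

Rewriting supply in inverse form: P = 53 + Q.
Without the tax, 72 - 6Q = 53 + Q so Q* = 2.7143 and P* = 55.7143.
With the tax, buyers' net willingness to pay falls by 13: (72 - 13) - 6Q = 53 + Q, so Q_t = 0.8571. Buyers pay P_b = 66.8571; sellers receive P_s = P_b - 13 = 53.8571.
PS = (1/2)(Q_t)(P_s - 53) = (1/2)(0.8571)(0.8571) = 0.3673.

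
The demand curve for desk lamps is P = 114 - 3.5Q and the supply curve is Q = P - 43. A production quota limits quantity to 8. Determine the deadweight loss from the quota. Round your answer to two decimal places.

Rewriting supply in inverse form: P = 43 + Q.
Without the quota, 114 - 3.5Q = 43 + Q gives Q* = 15.7778.
At Q = 8 the demand price is 114 - 3.5(8) = 86 and the supply price is 43 + (8) = 51.
DWL = (1/2)(gap between curves at 8) x (Q* - 8) = (1/2)(35)(7.7778) = 136.1111.

136.11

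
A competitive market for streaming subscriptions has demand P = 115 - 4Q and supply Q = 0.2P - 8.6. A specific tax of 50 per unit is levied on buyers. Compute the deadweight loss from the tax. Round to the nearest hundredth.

Rewriting supply in inverse form: P = 43 + 5Q.
Pre-tax equilibrium: 115 - 4Q = 43 + 5Q gives Q* = 8, P* = 83.
A tax on buyers shifts demand down by 50: (115 - 50) - 4Q = 43 + 5Q, so Q_t = 2.4444. Buyers pay P_b = 105.2222; sellers receive P_s = P_b - 50 = 55.2222.
The welfare triangle lost has base Q* - Q_t = 5.5556 and height t = 50, so DWL = (1/2)(5.5556)(50) = 138.8889.

138.89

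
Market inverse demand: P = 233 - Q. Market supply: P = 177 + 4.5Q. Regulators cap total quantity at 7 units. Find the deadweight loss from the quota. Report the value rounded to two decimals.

27.84

Unrestricted equilibrium: Q* = (233 - 177)/(1 + 4.5) = 10.1818.
At Q = 7 the demand price is 233 - (7) = 226 and the supply price is 177 + 4.5(7) = 208.5.
DWL = (1/2)(gap between curves at 7) x (Q* - 7) = (1/2)(17.5)(3.1818) = 27.8409.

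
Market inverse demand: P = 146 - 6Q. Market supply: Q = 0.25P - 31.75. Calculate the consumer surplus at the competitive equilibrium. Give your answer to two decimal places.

Rewriting supply in inverse form: P = 127 + 4Q.
Equilibrium: 146 - 6Q = 127 + 4Q, so Q* = 1.9 and P* = 134.6.
Consumer surplus is the triangle under demand above P*: (1/2)(1.9)(146 - 134.6) = (1/2)(1.9)(11.4) = 10.83.

10.83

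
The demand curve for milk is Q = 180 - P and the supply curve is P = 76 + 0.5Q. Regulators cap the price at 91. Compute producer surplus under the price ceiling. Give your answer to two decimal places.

225.00

Rewriting demand in inverse form: P = 180 - Q.
Without the control, 180 - Q = 76 + 0.5Q so Q* = 69.3333 and P* = 110.6667.
At the ceiling price 91, quantity supplied is (91 - 76)/0.5 = 30; supply is the short side, so Q = 30 trades at P = 91.
PS is the triangle above supply below 91: (1/2)(30)(91 - 76) = 225.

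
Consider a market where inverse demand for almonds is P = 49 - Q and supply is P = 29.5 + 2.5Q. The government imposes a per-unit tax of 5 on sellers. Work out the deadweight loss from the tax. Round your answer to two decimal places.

3.57

Without the tax, 49 - Q = 29.5 + 2.5Q so Q* = 5.5714 and P* = 43.4286.
A tax on sellers shifts supply up by 5: 49 - Q = 29.5 + 2.5Q + 5, so Q_t = 4.1429. Buyers pay P_b = 44.8571; sellers receive P_s = P_b - 5 = 39.8571.
The welfare triangle lost has base Q* - Q_t = 1.4286 and height t = 5, so DWL = (1/2)(1.4286)(5) = 3.5714.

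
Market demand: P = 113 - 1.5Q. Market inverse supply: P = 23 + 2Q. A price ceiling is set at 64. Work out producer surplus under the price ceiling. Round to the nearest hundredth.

420.25

Free-market equilibrium: 113 - 1.5Q = 23 + 2Q gives Q* = 25.7143, P* = 74.4286.
At P = 64, sellers supply (64 - 23)/2 = 20.5 while buyers want more, so the quantity traded is 20.5 at price 64.
PS is the triangle above supply below 64: (1/2)(20.5)(64 - 23) = 420.25.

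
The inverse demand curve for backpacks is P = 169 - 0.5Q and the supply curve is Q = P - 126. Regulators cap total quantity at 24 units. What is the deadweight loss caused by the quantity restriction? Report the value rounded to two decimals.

16.33

Rewriting supply in inverse form: P = 126 + Q.
Without the quota, 169 - 0.5Q = 126 + Q gives Q* = 28.6667.
At Q = 24 the demand price is 169 - 0.5(24) = 157 and the supply price is 126 + (24) = 150.
DWL = (1/2)(gap between curves at 24) x (Q* - 24) = (1/2)(7)(4.6667) = 16.3333.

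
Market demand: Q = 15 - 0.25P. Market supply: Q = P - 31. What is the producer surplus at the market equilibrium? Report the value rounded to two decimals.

16.82

Rewriting demand in inverse form: P = 60 - 4Q.
Rewriting supply in inverse form: P = 31 + Q.
Setting demand equal to supply, 29 = 5Q, so Q* = 5.8 and P* = 36.8.
Producer surplus is the triangle above supply below P*: (1/2)(5.8)(36.8 - 31) = (1/2)(5.8)(5.8) = 16.82.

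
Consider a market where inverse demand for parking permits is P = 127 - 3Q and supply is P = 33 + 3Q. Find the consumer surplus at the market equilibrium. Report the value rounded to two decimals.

Equilibrium: 127 - 3Q = 33 + 3Q, so Q* = 15.6667 and P* = 80.
CS is the area between the demand curve and P* from 0 to Q*: (1/2)(15.6667)(47) = 368.1667.

368.17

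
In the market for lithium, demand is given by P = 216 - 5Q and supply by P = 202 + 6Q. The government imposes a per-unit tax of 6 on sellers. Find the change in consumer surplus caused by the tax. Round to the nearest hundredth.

-2.73

Pre-tax equilibrium: 216 - 5Q = 202 + 6Q gives Q* = 1.2727, P* = 209.6364.
With the tax, sellers need 6 more per unit: 216 - 5Q = 202 + 6Q + 6, so Q_t = 0.7273. Buyers pay P_b = 212.3636; sellers receive P_s = P_b - 6 = 206.3636.
CS falls from (1/2)(1.2727)(6.3636) = 4.0496 to (1/2)(0.7273)(3.6364) = 1.3223, a change of -2.7273.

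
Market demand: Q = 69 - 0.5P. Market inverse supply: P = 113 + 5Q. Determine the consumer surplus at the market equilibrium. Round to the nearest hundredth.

Rewriting demand in inverse form: P = 138 - 2Q.
Setting demand equal to supply, 25 = 7Q, so Q* = 3.5714 and P* = 130.8571.
The demand choke price is 138, so CS = (1/2)(Q*)(138 - P*) = (1/2)(3.5714)(7.1429) = 12.7551.

12.76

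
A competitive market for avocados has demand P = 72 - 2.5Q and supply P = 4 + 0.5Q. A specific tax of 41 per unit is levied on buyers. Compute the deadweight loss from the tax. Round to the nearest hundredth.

Without the tax, 72 - 2.5Q = 4 + 0.5Q so Q* = 22.6667 and P* = 15.3333.
With the tax, buyers' net willingness to pay falls by 41: (72 - 41) - 2.5Q = 4 + 0.5Q, so Q_t = 9. Buyers pay P_b = 49.5; sellers receive P_s = P_b - 41 = 8.5.
The welfare triangle lost has base Q* - Q_t = 13.6667 and height t = 41, so DWL = (1/2)(13.6667)(41) = 280.1667.

280.17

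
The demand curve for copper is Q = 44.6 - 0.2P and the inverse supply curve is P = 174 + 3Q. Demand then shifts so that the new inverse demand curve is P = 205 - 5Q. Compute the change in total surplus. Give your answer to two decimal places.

-90.00

Rewriting demand in inverse form: P = 223 - 5Q.
Initial equilibrium: Q_0 = 6.125, P_0 = 192.375; CS_0 = (1/2)(6.125)(30.625) = 93.7891, PS_0 = (1/2)(6.125)(18.375) = 56.2734.
New equilibrium: 205 - 5Q = 174 + 3Q gives Q_1 = 3.875, P_1 = 185.625; CS_1 = 37.5391, PS_1 = 22.5234.
Change in total surplus = (37.5391 + 22.5234) - (93.7891 + 56.2734) = -90.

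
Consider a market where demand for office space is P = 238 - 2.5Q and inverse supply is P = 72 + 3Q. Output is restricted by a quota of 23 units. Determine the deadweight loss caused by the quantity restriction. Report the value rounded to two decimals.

141.84

Without the quota, 238 - 2.5Q = 72 + 3Q gives Q* = 30.1818.
At Q = 23 the demand price is 238 - 2.5(23) = 180.5 and the supply price is 72 + 3(23) = 141.
DWL = (1/2)(gap between curves at 23) x (Q* - 23) = (1/2)(39.5)(7.1818) = 141.8409.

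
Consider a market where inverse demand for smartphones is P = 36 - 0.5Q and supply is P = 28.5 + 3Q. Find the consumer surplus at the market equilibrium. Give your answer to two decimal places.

1.15

Setting demand equal to supply, 7.5 = 3.5Q, so Q* = 2.1429 and P* = 34.9286.
Consumer surplus is the triangle under demand above P*: (1/2)(2.1429)(36 - 34.9286) = (1/2)(2.1429)(1.0714) = 1.148.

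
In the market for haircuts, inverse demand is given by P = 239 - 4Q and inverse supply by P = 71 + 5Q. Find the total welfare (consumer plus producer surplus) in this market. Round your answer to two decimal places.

Setting demand equal to supply, 168 = 9Q, so Q* = 18.6667 and P* = 164.3333.
CS = (1/2)(18.6667)(74.6667) = 696.8889 and PS = (1/2)(18.6667)(93.3333) = 871.1111, so total surplus = 1568.

1568.00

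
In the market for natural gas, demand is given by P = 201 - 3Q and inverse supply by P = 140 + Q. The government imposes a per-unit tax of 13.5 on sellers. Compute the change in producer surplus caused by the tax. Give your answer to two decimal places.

Without the tax, 201 - 3Q = 140 + Q so Q* = 15.25 and P* = 155.25.
A tax on sellers shifts supply up by 13.5: 201 - 3Q = 140 + Q + 13.5, so Q_t = 11.875. Buyers pay P_b = 165.375; sellers receive P_s = P_b - 13.5 = 151.875.
PS falls from (1/2)(15.25)(15.25) = 116.2812 to (1/2)(11.875)(11.875) = 70.5078, a change of -45.7734.

-45.77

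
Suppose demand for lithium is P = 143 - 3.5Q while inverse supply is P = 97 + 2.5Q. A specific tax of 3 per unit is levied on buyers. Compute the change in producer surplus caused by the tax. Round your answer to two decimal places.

Without the tax, 143 - 3.5Q = 97 + 2.5Q so Q* = 7.6667 and P* = 116.1667.
A tax on buyers shifts demand down by 3: (143 - 3) - 3.5Q = 97 + 2.5Q, so Q_t = 7.1667. Buyers pay P_b = 117.9167; sellers receive P_s = P_b - 3 = 114.9167.
Producers lose the trapezoid between P_s and P* out to Q_t plus the triangle from Q_t to Q*: change in PS = 64.2014 - 73.4722 = -9.2708.

-9.27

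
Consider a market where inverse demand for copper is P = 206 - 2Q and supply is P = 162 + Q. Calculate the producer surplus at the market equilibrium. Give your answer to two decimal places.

Setting demand equal to supply, 44 = 3Q, so Q* = 14.6667 and P* = 176.6667.
PS is the area between P* and the supply curve from 0 to Q*: (1/2)(14.6667)(14.6667) = 107.5556.

107.56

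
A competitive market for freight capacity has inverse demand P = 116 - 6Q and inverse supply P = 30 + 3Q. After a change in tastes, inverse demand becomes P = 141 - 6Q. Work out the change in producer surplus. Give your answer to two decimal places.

Initial equilibrium: Q_0 = 9.5556, P_0 = 58.6667; CS_0 = (1/2)(9.5556)(57.3333) = 273.9259, PS_0 = (1/2)(9.5556)(28.6667) = 136.963.
New equilibrium: 141 - 6Q = 30 + 3Q gives Q_1 = 12.3333, P_1 = 67; CS_1 = 456.3333, PS_1 = 228.1667.
Change in producer surplus = 228.1667 - 136.963 = 91.2037.

91.20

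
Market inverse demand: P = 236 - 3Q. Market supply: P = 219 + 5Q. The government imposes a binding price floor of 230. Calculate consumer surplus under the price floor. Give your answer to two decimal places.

6.00

Free-market equilibrium: 236 - 3Q = 219 + 5Q gives Q* = 2.125, P* = 229.625.
At the floor price 230, quantity demanded is (236 - 230)/3 = 2; demand is the short side, so Q = 2 trades at P = 230.
CS is the triangle under demand above 230: (1/2)(2)(236 - 230) = 6.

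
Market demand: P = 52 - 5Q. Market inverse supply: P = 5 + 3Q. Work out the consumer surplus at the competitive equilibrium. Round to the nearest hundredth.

86.29

Setting demand equal to supply, 47 = 8Q, so Q* = 5.875 and P* = 22.625.
Consumer surplus is the triangle under demand above P*: (1/2)(5.875)(52 - 22.625) = (1/2)(5.875)(29.375) = 86.2891.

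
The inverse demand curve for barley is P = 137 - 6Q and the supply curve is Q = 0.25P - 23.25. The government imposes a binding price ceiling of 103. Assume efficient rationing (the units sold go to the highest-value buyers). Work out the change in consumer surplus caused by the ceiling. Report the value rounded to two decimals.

8.17

Rewriting supply in inverse form: P = 93 + 4Q.
Without the control, 137 - 6Q = 93 + 4Q so Q* = 4.4 and P* = 110.6.
At the ceiling price 103, quantity supplied is (103 - 93)/4 = 2.5; supply is the short side, so Q = 2.5 trades at P = 103.
CS goes from (1/2)(4.4)(26.4) = 58.08 to 66.25 (computed as (137 - 103)(2.5) - (1/2)(6)(2.5)^2), a change of 8.17.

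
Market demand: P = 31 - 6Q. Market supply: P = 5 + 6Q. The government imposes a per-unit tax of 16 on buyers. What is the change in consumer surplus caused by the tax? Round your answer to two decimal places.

Pre-tax equilibrium: 31 - 6Q = 5 + 6Q gives Q* = 2.1667, P* = 18.
With the tax, buyers' net willingness to pay falls by 16: (31 - 16) - 6Q = 5 + 6Q, so Q_t = 0.8333. Buyers pay P_b = 26; sellers receive P_s = P_b - 16 = 10.
Consumers lose the trapezoid between P* and P_b out to Q_t plus the triangle from Q_t to Q*: change in CS = 2.0833 - 14.0833 = -12.

-12.00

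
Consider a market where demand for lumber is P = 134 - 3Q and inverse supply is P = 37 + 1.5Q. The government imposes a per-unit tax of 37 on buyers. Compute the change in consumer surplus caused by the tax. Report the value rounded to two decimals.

-430.30

Pre-tax equilibrium: 134 - 3Q = 37 + 1.5Q gives Q* = 21.5556, P* = 69.3333.
A tax on buyers shifts demand down by 37: (134 - 37) - 3Q = 37 + 1.5Q, so Q_t = 13.3333. Buyers pay P_b = 94; sellers receive P_s = P_b - 37 = 57.
Consumers lose the trapezoid between P* and P_b out to Q_t plus the triangle from Q_t to Q*: change in CS = 266.6667 - 696.963 = -430.2963.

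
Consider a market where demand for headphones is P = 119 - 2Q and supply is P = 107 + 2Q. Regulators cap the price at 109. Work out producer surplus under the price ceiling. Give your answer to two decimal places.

Without the control, 119 - 2Q = 107 + 2Q so Q* = 3 and P* = 113.
At the ceiling price 109, quantity supplied is (109 - 107)/2 = 1; supply is the short side, so Q = 1 trades at P = 109.
PS is the triangle above supply below 109: (1/2)(1)(109 - 107) = 1.

1.00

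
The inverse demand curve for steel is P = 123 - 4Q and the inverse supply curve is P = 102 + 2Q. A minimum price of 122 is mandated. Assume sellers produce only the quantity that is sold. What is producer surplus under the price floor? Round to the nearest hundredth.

Without the control, 123 - 4Q = 102 + 2Q so Q* = 3.5 and P* = 109.
At P = 122, buyers demand (123 - 122)/4 = 0.25 while sellers would supply more, so the quantity traded is 0.25 at price 122.
The supply price at Q = 0.25 is 102.5. PS is the trapezoid between 122 and supply over [0, 0.25]: (1/2)[(122 - 102) + (122 - 102.5)](0.25) = 4.9375.

4.94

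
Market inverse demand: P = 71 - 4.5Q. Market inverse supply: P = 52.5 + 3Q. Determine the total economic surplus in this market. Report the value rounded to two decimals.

22.82

Set 71 - 4.5Q = 52.5 + 3Q, which gives 18.5 = 7.5Q, so Q* = 2.4667 and P* = 71 - 4.5(2.4667) = 59.9.
Total surplus is the full triangle between the curves from 0 to Q*: (1/2)(2.4667)(71 - 52.5) = 22.8167.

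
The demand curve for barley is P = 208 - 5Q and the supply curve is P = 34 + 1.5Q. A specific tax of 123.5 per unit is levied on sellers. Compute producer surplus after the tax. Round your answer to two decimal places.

45.27

Without the tax, 208 - 5Q = 34 + 1.5Q so Q* = 26.7692 and P* = 74.1538.
With the tax, sellers need 123.5 more per unit: 208 - 5Q = 34 + 1.5Q + 123.5, so Q_t = 7.7692. Buyers pay P_b = 169.1538; sellers receive P_s = P_b - 123.5 = 45.6538.
Producer surplus is the triangle above supply below P_s: (1/2)(7.7692)(45.6538 - 34) = 45.2707.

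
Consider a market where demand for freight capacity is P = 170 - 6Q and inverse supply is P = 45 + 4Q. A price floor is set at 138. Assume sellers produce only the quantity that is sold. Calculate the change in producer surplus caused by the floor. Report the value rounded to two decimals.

126.61

Without the control, 170 - 6Q = 45 + 4Q so Q* = 12.5 and P* = 95.
At P = 138, buyers demand (170 - 138)/6 = 5.3333 while sellers would supply more, so the quantity traded is 5.3333 at price 138.
PS goes from (1/2)(12.5)(50) = 312.5 to 439.1111 (computed as (138 - 45)(5.3333) - (1/2)(4)(5.3333)^2), a change of 126.6111.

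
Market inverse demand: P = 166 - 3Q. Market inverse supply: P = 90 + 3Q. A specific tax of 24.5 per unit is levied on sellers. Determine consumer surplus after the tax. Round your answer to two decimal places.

110.51

Without the tax, 166 - 3Q = 90 + 3Q so Q* = 12.6667 and P* = 128.
With the tax, sellers need 24.5 more per unit: 166 - 3Q = 90 + 3Q + 24.5, so Q_t = 8.5833. Buyers pay P_b = 140.25; sellers receive P_s = P_b - 24.5 = 115.75.
CS = (1/2)(Q_t)(166 - P_b) = (1/2)(8.5833)(25.75) = 110.5104.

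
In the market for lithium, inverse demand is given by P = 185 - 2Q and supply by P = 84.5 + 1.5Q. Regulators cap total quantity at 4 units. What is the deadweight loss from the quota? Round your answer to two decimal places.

Without the quota, 185 - 2Q = 84.5 + 1.5Q gives Q* = 28.7143.
At Q = 4 the demand price is 185 - 2(4) = 177 and the supply price is 84.5 + 1.5(4) = 90.5.
DWL = (1/2)(gap between curves at 4) x (Q* - 4) = (1/2)(86.5)(24.7143) = 1068.8929.

1068.89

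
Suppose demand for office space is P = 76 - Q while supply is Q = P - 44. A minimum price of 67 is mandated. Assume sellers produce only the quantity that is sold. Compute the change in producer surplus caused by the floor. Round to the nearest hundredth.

38.50

Rewriting supply in inverse form: P = 44 + Q.
Without the control, 76 - Q = 44 + Q so Q* = 16 and P* = 60.
At the floor price 67, quantity demanded is (76 - 67)/1 = 9; demand is the short side, so Q = 9 trades at P = 67.
PS goes from (1/2)(16)(16) = 128 to 166.5 (computed as (67 - 44)(9) - (1/2)(1)(9)^2), a change of 38.5.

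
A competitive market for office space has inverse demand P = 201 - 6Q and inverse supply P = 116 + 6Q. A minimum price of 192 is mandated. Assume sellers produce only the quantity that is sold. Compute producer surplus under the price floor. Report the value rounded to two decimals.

107.25

Free-market equilibrium: 201 - 6Q = 116 + 6Q gives Q* = 7.0833, P* = 158.5.
At the floor price 192, quantity demanded is (201 - 192)/6 = 1.5; demand is the short side, so Q = 1.5 trades at P = 192.
The supply price at Q = 1.5 is 125. PS is the trapezoid between 192 and supply over [0, 1.5]: (1/2)[(192 - 116) + (192 - 125)](1.5) = 107.25.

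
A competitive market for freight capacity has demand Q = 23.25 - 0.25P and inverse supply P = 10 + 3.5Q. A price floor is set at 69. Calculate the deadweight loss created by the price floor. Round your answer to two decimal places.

96.27

Rewriting demand in inverse form: P = 93 - 4Q.
Without the control, 93 - 4Q = 10 + 3.5Q so Q* = 11.0667 and P* = 48.7333.
At the floor price 69, quantity demanded is (93 - 69)/4 = 6; demand is the short side, so Q = 6 trades at P = 69.
The lost-trades triangle has base Q* - 6 = 5.0667 and height equal to the gap between the curves at Q = 6, which is 69 - 31 = 38. DWL = (1/2)(5.0667)(38) = 96.2667.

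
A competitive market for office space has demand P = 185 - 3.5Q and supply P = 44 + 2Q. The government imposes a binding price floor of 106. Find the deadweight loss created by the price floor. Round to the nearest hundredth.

25.83

Without the control, 185 - 3.5Q = 44 + 2Q so Q* = 25.6364 and P* = 95.2727.
At P = 106, buyers demand (185 - 106)/3.5 = 22.5714 while sellers would supply more, so the quantity traded is 22.5714 at price 106.
The lost-trades triangle has base Q* - 22.5714 = 3.0649 and height equal to the gap between the curves at Q = 22.5714, which is 106 - 89.1429 = 16.8571. DWL = (1/2)(3.0649)(16.8571) = 25.833.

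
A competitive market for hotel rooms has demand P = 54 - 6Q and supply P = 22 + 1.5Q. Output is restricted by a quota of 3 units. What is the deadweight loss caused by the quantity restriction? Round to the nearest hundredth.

6.02

Without the quota, 54 - 6Q = 22 + 1.5Q gives Q* = 4.2667.
At Q = 3 the demand price is 54 - 6(3) = 36 and the supply price is 22 + 1.5(3) = 26.5.
DWL = (1/2)(gap between curves at 3) x (Q* - 3) = (1/2)(9.5)(1.2667) = 6.0167.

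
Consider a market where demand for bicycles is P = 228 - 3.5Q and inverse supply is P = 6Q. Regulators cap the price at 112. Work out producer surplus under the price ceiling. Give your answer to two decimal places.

Without the control, 228 - 3.5Q = 6Q so Q* = 24 and P* = 144.
At P = 112, sellers supply (112 - 0)/6 = 18.6667 while buyers want more, so the quantity traded is 18.6667 at price 112.
PS is the triangle above supply below 112: (1/2)(18.6667)(112 - 0) = 1045.3333.

1045.33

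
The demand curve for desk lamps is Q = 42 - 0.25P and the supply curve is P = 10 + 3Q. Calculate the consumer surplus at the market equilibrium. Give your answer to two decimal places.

1018.94

Rewriting demand in inverse form: P = 168 - 4Q.
Set 168 - 4Q = 10 + 3Q, which gives 158 = 7Q, so Q* = 22.5714 and P* = 168 - 4(22.5714) = 77.7143.
Consumer surplus is the triangle under demand above P*: (1/2)(22.5714)(168 - 77.7143) = (1/2)(22.5714)(90.2857) = 1018.9388.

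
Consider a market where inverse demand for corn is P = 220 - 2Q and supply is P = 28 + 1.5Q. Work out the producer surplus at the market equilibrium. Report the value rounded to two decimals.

2256.98

Equilibrium: 220 - 2Q = 28 + 1.5Q, so Q* = 54.8571 and P* = 110.2857.
PS is the area between P* and the supply curve from 0 to Q*: (1/2)(54.8571)(82.2857) = 2256.9796.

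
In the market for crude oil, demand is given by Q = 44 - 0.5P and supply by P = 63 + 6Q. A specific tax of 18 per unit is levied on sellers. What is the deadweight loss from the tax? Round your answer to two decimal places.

20.25

Rewriting demand in inverse form: P = 88 - 2Q.
Without the tax, 88 - 2Q = 63 + 6Q so Q* = 3.125 and P* = 81.75.
With the tax, sellers need 18 more per unit: 88 - 2Q = 63 + 6Q + 18, so Q_t = 0.875. Buyers pay P_b = 86.25; sellers receive P_s = P_b - 18 = 68.25.
Deadweight loss is the triangle between the curves from Q_t to Q*: (1/2)(3.125 - 0.875)(18) = 20.25.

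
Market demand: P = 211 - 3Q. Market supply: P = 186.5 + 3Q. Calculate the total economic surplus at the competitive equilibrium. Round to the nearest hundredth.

Equilibrium: 211 - 3Q = 186.5 + 3Q, so Q* = 4.0833 and P* = 198.75.
CS = (1/2)(4.0833)(12.25) = 25.0104 and PS = (1/2)(4.0833)(12.25) = 25.0104, so total surplus = 50.0208.

50.02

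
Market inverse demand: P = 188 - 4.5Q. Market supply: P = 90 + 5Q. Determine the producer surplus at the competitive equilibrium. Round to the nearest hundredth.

Equilibrium: 188 - 4.5Q = 90 + 5Q, so Q* = 10.3158 and P* = 141.5789.
PS is the area between P* and the supply curve from 0 to Q*: (1/2)(10.3158)(51.5789) = 266.0388.

266.04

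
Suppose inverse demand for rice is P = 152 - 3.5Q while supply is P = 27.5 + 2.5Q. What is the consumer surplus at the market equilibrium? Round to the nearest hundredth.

Equilibrium: 152 - 3.5Q = 27.5 + 2.5Q, so Q* = 20.75 and P* = 79.375.
Consumer surplus is the triangle under demand above P*: (1/2)(20.75)(152 - 79.375) = (1/2)(20.75)(72.625) = 753.4844.

753.48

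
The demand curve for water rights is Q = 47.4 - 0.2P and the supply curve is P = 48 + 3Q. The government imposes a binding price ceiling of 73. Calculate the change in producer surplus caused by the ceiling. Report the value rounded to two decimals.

Rewriting demand in inverse form: P = 237 - 5Q.
Free-market equilibrium: 237 - 5Q = 48 + 3Q gives Q* = 23.625, P* = 118.875.
At P = 73, sellers supply (73 - 48)/3 = 8.3333 while buyers want more, so the quantity traded is 8.3333 at price 73.
PS goes from (1/2)(23.625)(70.875) = 837.2109 to 104.1667 (computed as (73 - 48)(8.3333) - (1/2)(3)(8.3333)^2), a change of -733.0443.

-733.04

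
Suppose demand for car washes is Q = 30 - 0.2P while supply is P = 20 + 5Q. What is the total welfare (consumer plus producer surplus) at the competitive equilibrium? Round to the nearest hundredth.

Rewriting demand in inverse form: P = 150 - 5Q.
Equilibrium: 150 - 5Q = 20 + 5Q, so Q* = 13 and P* = 85.
Total surplus is the full triangle between the curves from 0 to Q*: (1/2)(13)(150 - 20) = 845.

845.00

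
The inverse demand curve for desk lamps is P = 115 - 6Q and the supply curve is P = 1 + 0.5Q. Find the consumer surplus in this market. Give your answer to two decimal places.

Set 115 - 6Q = 1 + 0.5Q, which gives 114 = 6.5Q, so Q* = 17.5385 and P* = 115 - 6(17.5385) = 9.7692.
Consumer surplus is the triangle under demand above P*: (1/2)(17.5385)(115 - 9.7692) = (1/2)(17.5385)(105.2308) = 922.7929.

922.79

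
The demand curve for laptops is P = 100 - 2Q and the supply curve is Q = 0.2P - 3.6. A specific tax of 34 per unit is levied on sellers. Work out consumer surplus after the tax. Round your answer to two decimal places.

47.02

Rewriting supply in inverse form: P = 18 + 5Q.
Without the tax, 100 - 2Q = 18 + 5Q so Q* = 11.7143 and P* = 76.5714.
A tax on sellers shifts supply up by 34: 100 - 2Q = 18 + 5Q + 34, so Q_t = 6.8571. Buyers pay P_b = 86.2857; sellers receive P_s = P_b - 34 = 52.2857.
Consumer surplus is the triangle under demand above P_b: (1/2)(6.8571)(100 - 86.2857) = 47.0204.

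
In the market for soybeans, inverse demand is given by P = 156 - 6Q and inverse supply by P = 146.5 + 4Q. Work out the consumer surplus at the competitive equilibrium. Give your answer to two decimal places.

Setting demand equal to supply, 9.5 = 10Q, so Q* = 0.95 and P* = 150.3.
The demand choke price is 156, so CS = (1/2)(Q*)(156 - P*) = (1/2)(0.95)(5.7) = 2.7075.

2.71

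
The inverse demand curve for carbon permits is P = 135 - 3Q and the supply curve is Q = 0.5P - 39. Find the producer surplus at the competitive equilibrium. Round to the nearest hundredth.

129.96

Rewriting supply in inverse form: P = 78 + 2Q.
Equilibrium: 135 - 3Q = 78 + 2Q, so Q* = 11.4 and P* = 100.8.
PS is the area between P* and the supply curve from 0 to Q*: (1/2)(11.4)(22.8) = 129.96.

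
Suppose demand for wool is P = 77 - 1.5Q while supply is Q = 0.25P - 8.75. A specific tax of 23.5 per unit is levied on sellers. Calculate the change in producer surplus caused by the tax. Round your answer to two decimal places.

-94.00

Rewriting supply in inverse form: P = 35 + 4Q.
Pre-tax equilibrium: 77 - 1.5Q = 35 + 4Q gives Q* = 7.6364, P* = 65.5455.
A tax on sellers shifts supply up by 23.5: 77 - 1.5Q = 35 + 4Q + 23.5, so Q_t = 3.3636. Buyers pay P_b = 71.9545; sellers receive P_s = P_b - 23.5 = 48.4545.
Producers lose the trapezoid between P_s and P* out to Q_t plus the triangle from Q_t to Q*: change in PS = 22.6281 - 116.6281 = -94.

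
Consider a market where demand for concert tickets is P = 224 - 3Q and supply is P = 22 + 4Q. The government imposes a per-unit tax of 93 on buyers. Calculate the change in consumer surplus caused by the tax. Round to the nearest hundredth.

Without the tax, 224 - 3Q = 22 + 4Q so Q* = 28.8571 and P* = 137.4286.
With the tax, buyers' net willingness to pay falls by 93: (224 - 93) - 3Q = 22 + 4Q, so Q_t = 15.5714. Buyers pay P_b = 177.2857; sellers receive P_s = P_b - 93 = 84.2857.
CS falls from (1/2)(28.8571)(86.5714) = 1249.102 to (1/2)(15.5714)(46.7143) = 363.7041, a change of -885.398.

-885.40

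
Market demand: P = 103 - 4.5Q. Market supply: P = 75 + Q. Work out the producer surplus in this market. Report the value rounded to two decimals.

Set 103 - 4.5Q = 75 + Q, which gives 28 = 5.5Q, so Q* = 5.0909 and P* = 103 - 4.5(5.0909) = 80.0909.
The supply curve's price intercept is 75, so PS = (1/2)(Q*)(P* - 75) = (1/2)(5.0909)(5.0909) = 12.9587.

12.96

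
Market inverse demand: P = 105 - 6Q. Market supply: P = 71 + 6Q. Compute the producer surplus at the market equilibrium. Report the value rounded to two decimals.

24.08

Setting demand equal to supply, 34 = 12Q, so Q* = 2.8333 and P* = 88.
Producer surplus is the triangle above supply below P*: (1/2)(2.8333)(88 - 71) = (1/2)(2.8333)(17) = 24.0833.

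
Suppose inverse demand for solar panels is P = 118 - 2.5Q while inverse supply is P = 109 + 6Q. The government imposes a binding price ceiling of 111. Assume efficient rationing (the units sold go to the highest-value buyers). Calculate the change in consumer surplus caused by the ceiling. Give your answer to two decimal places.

0.79

Without the control, 118 - 2.5Q = 109 + 6Q so Q* = 1.0588 and P* = 115.3529.
At P = 111, sellers supply (111 - 109)/6 = 0.3333 while buyers want more, so the quantity traded is 0.3333 at price 111.
CS goes from (1/2)(1.0588)(2.6471) = 1.4014 to 2.1944 (computed as (118 - 111)(0.3333) - (1/2)(2.5)(0.3333)^2), a change of 0.7931.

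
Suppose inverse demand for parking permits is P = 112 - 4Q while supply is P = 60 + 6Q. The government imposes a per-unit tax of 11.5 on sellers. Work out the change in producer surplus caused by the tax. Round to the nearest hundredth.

-31.91

Pre-tax equilibrium: 112 - 4Q = 60 + 6Q gives Q* = 5.2, P* = 91.2.
A tax on sellers shifts supply up by 11.5: 112 - 4Q = 60 + 6Q + 11.5, so Q_t = 4.05. Buyers pay P_b = 95.8; sellers receive P_s = P_b - 11.5 = 84.3.
Producers lose the trapezoid between P_s and P* out to Q_t plus the triangle from Q_t to Q*: change in PS = 49.2075 - 81.12 = -31.9125.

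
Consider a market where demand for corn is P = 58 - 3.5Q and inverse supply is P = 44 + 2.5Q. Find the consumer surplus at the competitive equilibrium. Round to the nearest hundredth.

9.53

Set 58 - 3.5Q = 44 + 2.5Q, which gives 14 = 6Q, so Q* = 2.3333 and P* = 58 - 3.5(2.3333) = 49.8333.
Consumer surplus is the triangle under demand above P*: (1/2)(2.3333)(58 - 49.8333) = (1/2)(2.3333)(8.1667) = 9.5278.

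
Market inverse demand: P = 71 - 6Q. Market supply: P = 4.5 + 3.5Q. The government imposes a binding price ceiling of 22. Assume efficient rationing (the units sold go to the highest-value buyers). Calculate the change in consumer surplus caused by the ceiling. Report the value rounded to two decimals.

Free-market equilibrium: 71 - 6Q = 4.5 + 3.5Q gives Q* = 7, P* = 29.
At P = 22, sellers supply (22 - 4.5)/3.5 = 5 while buyers want more, so the quantity traded is 5 at price 22.
CS goes from (1/2)(7)(42) = 147 to 170 (computed as (71 - 22)(5) - (1/2)(6)(5)^2), a change of 23.

23.00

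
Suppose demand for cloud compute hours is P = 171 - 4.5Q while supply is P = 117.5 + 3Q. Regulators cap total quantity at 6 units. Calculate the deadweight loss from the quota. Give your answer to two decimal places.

Unrestricted equilibrium: Q* = (171 - 117.5)/(4.5 + 3) = 7.1333.
At Q = 6 the demand price is 171 - 4.5(6) = 144 and the supply price is 117.5 + 3(6) = 135.5.
DWL = (1/2)(gap between curves at 6) x (Q* - 6) = (1/2)(8.5)(1.1333) = 4.8167.

4.82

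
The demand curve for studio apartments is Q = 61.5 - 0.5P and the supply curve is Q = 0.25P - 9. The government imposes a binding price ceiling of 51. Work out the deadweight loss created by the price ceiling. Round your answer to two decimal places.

346.69

Rewriting demand in inverse form: P = 123 - 2Q.
Rewriting supply in inverse form: P = 36 + 4Q.
Free-market equilibrium: 123 - 2Q = 36 + 4Q gives Q* = 14.5, P* = 94.
At the ceiling price 51, quantity supplied is (51 - 36)/4 = 3.75; supply is the short side, so Q = 3.75 trades at P = 51.
The lost-trades triangle has base Q* - 3.75 = 10.75 and height equal to the gap between the curves at Q = 3.75, which is 115.5 - 51 = 64.5. DWL = (1/2)(10.75)(64.5) = 346.6875.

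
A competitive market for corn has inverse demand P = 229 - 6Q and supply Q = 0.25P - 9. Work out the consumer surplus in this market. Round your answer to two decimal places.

Rewriting supply in inverse form: P = 36 + 4Q.
Setting demand equal to supply, 193 = 10Q, so Q* = 19.3 and P* = 113.2.
Consumer surplus is the triangle under demand above P*: (1/2)(19.3)(229 - 113.2) = (1/2)(19.3)(115.8) = 1117.47.

1117.47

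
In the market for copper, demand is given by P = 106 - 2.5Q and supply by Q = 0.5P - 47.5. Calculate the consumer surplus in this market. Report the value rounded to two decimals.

Rewriting supply in inverse form: P = 95 + 2Q.
Setting demand equal to supply, 11 = 4.5Q, so Q* = 2.4444 and P* = 99.8889.
CS is the area between the demand curve and P* from 0 to Q*: (1/2)(2.4444)(6.1111) = 7.4691.

7.47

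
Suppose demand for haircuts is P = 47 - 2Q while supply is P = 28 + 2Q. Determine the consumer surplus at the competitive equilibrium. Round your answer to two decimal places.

Setting demand equal to supply, 19 = 4Q, so Q* = 4.75 and P* = 37.5.
CS is the area between the demand curve and P* from 0 to Q*: (1/2)(4.75)(9.5) = 22.5625.

22.56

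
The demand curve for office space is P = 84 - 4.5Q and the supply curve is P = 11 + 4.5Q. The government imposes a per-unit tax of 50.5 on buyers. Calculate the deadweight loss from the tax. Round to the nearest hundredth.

Without the tax, 84 - 4.5Q = 11 + 4.5Q so Q* = 8.1111 and P* = 47.5.
With the tax, buyers' net willingness to pay falls by 50.5: (84 - 50.5) - 4.5Q = 11 + 4.5Q, so Q_t = 2.5. Buyers pay P_b = 72.75; sellers receive P_s = P_b - 50.5 = 22.25.
The welfare triangle lost has base Q* - Q_t = 5.6111 and height t = 50.5, so DWL = (1/2)(5.6111)(50.5) = 141.6806.

141.68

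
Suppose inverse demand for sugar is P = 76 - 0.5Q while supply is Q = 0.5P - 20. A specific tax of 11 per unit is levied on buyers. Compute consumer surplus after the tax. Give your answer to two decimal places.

25.00

Rewriting supply in inverse form: P = 40 + 2Q.
Without the tax, 76 - 0.5Q = 40 + 2Q so Q* = 14.4 and P* = 68.8.
A tax on buyers shifts demand down by 11: (76 - 11) - 0.5Q = 40 + 2Q, so Q_t = 10. Buyers pay P_b = 71; sellers receive P_s = P_b - 11 = 60.
Consumer surplus is the triangle under demand above P_b: (1/2)(10)(76 - 71) = 25.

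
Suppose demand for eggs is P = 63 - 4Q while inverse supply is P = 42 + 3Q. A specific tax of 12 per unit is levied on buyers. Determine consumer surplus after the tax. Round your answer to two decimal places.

3.31

Pre-tax equilibrium: 63 - 4Q = 42 + 3Q gives Q* = 3, P* = 51.
A tax on buyers shifts demand down by 12: (63 - 12) - 4Q = 42 + 3Q, so Q_t = 1.2857. Buyers pay P_b = 57.8571; sellers receive P_s = P_b - 12 = 45.8571.
Consumer surplus is the triangle under demand above P_b: (1/2)(1.2857)(63 - 57.8571) = 3.3061.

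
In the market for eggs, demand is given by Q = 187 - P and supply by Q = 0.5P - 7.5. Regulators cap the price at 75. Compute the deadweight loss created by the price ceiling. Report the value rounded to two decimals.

1120.67

Rewriting demand in inverse form: P = 187 - Q.
Rewriting supply in inverse form: P = 15 + 2Q.
Free-market equilibrium: 187 - Q = 15 + 2Q gives Q* = 57.3333, P* = 129.6667.
At the ceiling price 75, quantity supplied is (75 - 15)/2 = 30; supply is the short side, so Q = 30 trades at P = 75.
The lost-trades triangle has base Q* - 30 = 27.3333 and height equal to the gap between the curves at Q = 30, which is 157 - 75 = 82. DWL = (1/2)(27.3333)(82) = 1120.6667.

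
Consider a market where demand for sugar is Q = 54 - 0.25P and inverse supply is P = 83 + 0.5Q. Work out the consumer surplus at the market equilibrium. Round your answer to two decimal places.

1747.06

Rewriting demand in inverse form: P = 216 - 4Q.
Setting demand equal to supply, 133 = 4.5Q, so Q* = 29.5556 and P* = 97.7778.
CS is the area between the demand curve and P* from 0 to Q*: (1/2)(29.5556)(118.2222) = 1747.0617.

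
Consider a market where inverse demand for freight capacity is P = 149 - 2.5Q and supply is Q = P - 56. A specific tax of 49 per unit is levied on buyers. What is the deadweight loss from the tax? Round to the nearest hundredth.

Rewriting supply in inverse form: P = 56 + Q.
Without the tax, 149 - 2.5Q = 56 + Q so Q* = 26.5714 and P* = 82.5714.
A tax on buyers shifts demand down by 49: (149 - 49) - 2.5Q = 56 + Q, so Q_t = 12.5714. Buyers pay P_b = 117.5714; sellers receive P_s = P_b - 49 = 68.5714.
The welfare triangle lost has base Q* - Q_t = 14 and height t = 49, so DWL = (1/2)(14)(49) = 343.

343.00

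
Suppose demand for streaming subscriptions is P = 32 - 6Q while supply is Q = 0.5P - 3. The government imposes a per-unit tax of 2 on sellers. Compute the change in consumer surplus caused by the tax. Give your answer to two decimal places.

Rewriting supply in inverse form: P = 6 + 2Q.
Pre-tax equilibrium: 32 - 6Q = 6 + 2Q gives Q* = 3.25, P* = 12.5.
A tax on sellers shifts supply up by 2: 32 - 6Q = 6 + 2Q + 2, so Q_t = 3. Buyers pay P_b = 14; sellers receive P_s = P_b - 2 = 12.
CS falls from (1/2)(3.25)(19.5) = 31.6875 to (1/2)(3)(18) = 27, a change of -4.6875.

-4.69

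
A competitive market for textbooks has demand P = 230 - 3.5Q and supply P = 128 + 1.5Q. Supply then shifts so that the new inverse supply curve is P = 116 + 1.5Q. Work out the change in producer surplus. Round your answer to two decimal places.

77.76

Initial equilibrium: Q_0 = 20.4, P_0 = 158.6; CS_0 = (1/2)(20.4)(71.4) = 728.28, PS_0 = (1/2)(20.4)(30.6) = 312.12.
New equilibrium: 230 - 3.5Q = 116 + 1.5Q gives Q_1 = 22.8, P_1 = 150.2; CS_1 = 909.72, PS_1 = 389.88.
Change in producer surplus = 389.88 - 312.12 = 77.76.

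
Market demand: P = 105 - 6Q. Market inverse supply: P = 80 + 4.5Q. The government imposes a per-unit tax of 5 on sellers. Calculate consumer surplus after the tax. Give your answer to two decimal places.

10.88

Pre-tax equilibrium: 105 - 6Q = 80 + 4.5Q gives Q* = 2.381, P* = 90.7143.
A tax on sellers shifts supply up by 5: 105 - 6Q = 80 + 4.5Q + 5, so Q_t = 1.9048. Buyers pay P_b = 93.5714; sellers receive P_s = P_b - 5 = 88.5714.
CS = (1/2)(Q_t)(105 - P_b) = (1/2)(1.9048)(11.4286) = 10.8844.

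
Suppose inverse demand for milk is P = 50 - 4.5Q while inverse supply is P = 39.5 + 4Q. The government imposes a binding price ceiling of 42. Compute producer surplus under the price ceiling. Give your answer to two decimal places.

0.78

Without the control, 50 - 4.5Q = 39.5 + 4Q so Q* = 1.2353 and P* = 44.4412.
At P = 42, sellers supply (42 - 39.5)/4 = 0.625 while buyers want more, so the quantity traded is 0.625 at price 42.
PS is the triangle above supply below 42: (1/2)(0.625)(42 - 39.5) = 0.7812.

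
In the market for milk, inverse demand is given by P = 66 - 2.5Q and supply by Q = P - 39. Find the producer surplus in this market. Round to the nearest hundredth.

29.76

Rewriting supply in inverse form: P = 39 + Q.
Set 66 - 2.5Q = 39 + Q, which gives 27 = 3.5Q, so Q* = 7.7143 and P* = 66 - 2.5(7.7143) = 46.7143.
Producer surplus is the triangle above supply below P*: (1/2)(7.7143)(46.7143 - 39) = (1/2)(7.7143)(7.7143) = 29.7551.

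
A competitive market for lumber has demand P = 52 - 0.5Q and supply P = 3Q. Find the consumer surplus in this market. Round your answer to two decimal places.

Setting demand equal to supply, 52 = 3.5Q, so Q* = 14.8571 and P* = 44.5714.
CS is the area between the demand curve and P* from 0 to Q*: (1/2)(14.8571)(7.4286) = 55.1837.

55.18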